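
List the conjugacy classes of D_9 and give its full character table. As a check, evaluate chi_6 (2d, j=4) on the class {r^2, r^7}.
Conjugacy classes: {e} of size 1, {r^1, r^8} of size 2, {r^2, r^7} of size 2, {r^3, r^6} of size 2, {r^4, r^5} of size 2, {s, sr, ..., sr^8} of size 9.
Character table:
  irrep \ class              {e} (size 1)  {r^1, r^8} (size 2)  {r^2, r^7} (size 2)  {r^3, r^6} (size 2)  {r^4, r^5} (size 2)  {s, sr, ..., sr^8} (size 9)
  chi_1 (triv)               1             1                    1                    1                    1                    1                          
  chi_2 (sign: r->1, s->-1)  1             1                    1                    1                    1                    -1                         
  chi_3 (2d, j=1)            2             2*cos(2*pi/9)        2*cos(4*pi/9)        -1                   -2*cos(pi/9)         0                          
  chi_4 (2d, j=2)            2             2*cos(4*pi/9)        -2*cos(pi/9)         -1                   2*cos(2*pi/9)        0                          
  chi_5 (2d, j=3)            2             -1                   -1                   2                    -1                   0                          
  chi_6 (2d, j=4)            2             -2*cos(pi/9)         2*cos(2*pi/9)        -1                   2*cos(4*pi/9)        0                          

Spot check: chi_6 (2d, j=4) on {r^2, r^7} = 2*cos(2*pi/9).

Solution. D_9 has order 2*9 = 18 with 6 conjugacy classes, hence 6 irreducibles. Sum of squared dims 1 + 1 + 4 + 4 + 4 + 4 = 18 = |G|. Linear characters come from the abelianisation; the 2-dimensional irreps have character r^k -> 2*cos(2*pi*j*k/9), reflections -> 0.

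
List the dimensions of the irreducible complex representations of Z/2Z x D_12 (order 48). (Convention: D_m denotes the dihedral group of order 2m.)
Dimensions: 1, 1, 1, 1, 1, 1, 1, 1, 2, 2, 2, 2, 2, 2, 2, 2, 2, 2

Reasoning: There are 18 irreducibles (= number of conjugacy classes). Their dimensions d_i satisfy sum d_i^2 = |G| = 48: 1 + 1 + 1 + 1 + 1 + 1 + 1 + 1 + 4 + 4 + 4 + 4 + 4 + 4 + 4 + 4 + 4 + 4 = 48. (For the product with Z/2Z: each of the 2 1-dim characters of Z/2Z tensors with each irrep of D_12, giving 2 copies of each D_12-dimension.)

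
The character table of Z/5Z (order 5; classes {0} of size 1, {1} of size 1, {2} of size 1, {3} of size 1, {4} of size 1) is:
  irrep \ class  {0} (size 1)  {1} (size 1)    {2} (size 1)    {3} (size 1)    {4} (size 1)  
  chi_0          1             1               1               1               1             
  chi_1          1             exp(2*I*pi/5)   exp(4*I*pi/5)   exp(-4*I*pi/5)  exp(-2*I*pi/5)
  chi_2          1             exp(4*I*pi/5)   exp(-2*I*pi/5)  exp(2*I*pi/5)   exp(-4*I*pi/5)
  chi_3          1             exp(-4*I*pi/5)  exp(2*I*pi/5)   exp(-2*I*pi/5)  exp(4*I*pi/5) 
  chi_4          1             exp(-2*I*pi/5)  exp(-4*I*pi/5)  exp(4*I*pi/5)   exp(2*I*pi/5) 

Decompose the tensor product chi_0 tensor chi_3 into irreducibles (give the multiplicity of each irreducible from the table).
chi_0 tensor chi_3 = chi_3 (all other irreducibles have multiplicity 0).

Explanation: The character of a tensor product is the pointwise product (chi_0 * chi_3)(C) = chi_0(C) * chi_3(C):
  {0}: (1)*(1), {1}: (1)*(exp(-4*I*pi/5)), {2}: (1)*(exp(2*I*pi/5)), {3}: (1)*(exp(-2*I*pi/5)), {4}: (1)*(exp(4*I*pi/5))
so (chi_0 * chi_3) takes values
  {0} -> 1, {1} -> exp(-4*I*pi/5), {2} -> exp(2*I*pi/5), {3} -> exp(-2*I*pi/5), {4} -> exp(4*I*pi/5).
Now take the inner product of this character with each irreducible chi from the table, <chi_0*chi_3, chi> = (1/5) sum_C |C| (chi_0*chi_3)(C) conj(chi(C)):
  <chi_0*chi_3, chi_0> = (1/5)[1*(1)*conj(1) + 1*(exp(-4*I*pi/5))*conj(1) + 1*(exp(2*I*pi/5))*conj(1) + 1*(exp(-2*I*pi/5))*conj(1) + 1*(exp(4*I*pi/5))*conj(1)]
      = (1/5)[(1) + (exp(-4*I*pi/5)) + (exp(2*I*pi/5)) + (exp(-2*I*pi/5)) + (exp(4*I*pi/5))] = 0/5 = 0
  <chi_0*chi_3, chi_1> = (1/5)[1*(1)*conj(1) + 1*(exp(-4*I*pi/5))*conj(exp(2*I*pi/5)) + 1*(exp(2*I*pi/5))*conj(exp(4*I*pi/5)) + 1*(exp(-2*I*pi/5))*conj(exp(-4*I*pi/5)) + 1*(exp(4*I*pi/5))*conj(exp(-2*I*pi/5))]
      = (1/5)[(1) + (exp(4*I*pi/5)) + (exp(-2*I*pi/5)) + (exp(2*I*pi/5)) + (exp(-4*I*pi/5))] = 0/5 = 0
  <chi_0*chi_3, chi_2> = (1/5)[1*(1)*conj(1) + 1*(exp(-4*I*pi/5))*conj(exp(4*I*pi/5)) + 1*(exp(2*I*pi/5))*conj(exp(-2*I*pi/5)) + 1*(exp(-2*I*pi/5))*conj(exp(2*I*pi/5)) + 1*(exp(4*I*pi/5))*conj(exp(-4*I*pi/5))]
      = (1/5)[(1) + (exp(2*I*pi/5)) + (exp(4*I*pi/5)) + (exp(-4*I*pi/5)) + (exp(-2*I*pi/5))] = 0/5 = 0
  <chi_0*chi_3, chi_3> = (1/5)[1*(1)*conj(1) + 1*(exp(-4*I*pi/5))*conj(exp(-4*I*pi/5)) + 1*(exp(2*I*pi/5))*conj(exp(2*I*pi/5)) + 1*(exp(-2*I*pi/5))*conj(exp(-2*I*pi/5)) + 1*(exp(4*I*pi/5))*conj(exp(4*I*pi/5))]
      = (1/5)[(1) + (1) + (1) + (1) + (1)] = 5/5 = 1
  <chi_0*chi_3, chi_4> = (1/5)[1*(1)*conj(1) + 1*(exp(-4*I*pi/5))*conj(exp(-2*I*pi/5)) + 1*(exp(2*I*pi/5))*conj(exp(-4*I*pi/5)) + 1*(exp(-2*I*pi/5))*conj(exp(4*I*pi/5)) + 1*(exp(4*I*pi/5))*conj(exp(2*I*pi/5))]
      = (1/5)[(1) + (exp(-2*I*pi/5)) + (exp(-4*I*pi/5)) + (exp(4*I*pi/5)) + (exp(2*I*pi/5))] = 0/5 = 0
(Exp terms are combined using exp(i*s)*conj(exp(i*t)) = exp(i*(s-t)), and sums of them are collapsed using the identity that for every m > 1 the m distinct m-th roots of unity sum to 0, e.g. 1 + exp(2*I*pi/3) + exp(-2*I*pi/3) = 0.)
Hence the multiplicities are chi_3: 1. Dimension check: dim(chi_0)*dim(chi_3) = 1*1 = 1 and sum (mult * dim) = 1*1 = 1.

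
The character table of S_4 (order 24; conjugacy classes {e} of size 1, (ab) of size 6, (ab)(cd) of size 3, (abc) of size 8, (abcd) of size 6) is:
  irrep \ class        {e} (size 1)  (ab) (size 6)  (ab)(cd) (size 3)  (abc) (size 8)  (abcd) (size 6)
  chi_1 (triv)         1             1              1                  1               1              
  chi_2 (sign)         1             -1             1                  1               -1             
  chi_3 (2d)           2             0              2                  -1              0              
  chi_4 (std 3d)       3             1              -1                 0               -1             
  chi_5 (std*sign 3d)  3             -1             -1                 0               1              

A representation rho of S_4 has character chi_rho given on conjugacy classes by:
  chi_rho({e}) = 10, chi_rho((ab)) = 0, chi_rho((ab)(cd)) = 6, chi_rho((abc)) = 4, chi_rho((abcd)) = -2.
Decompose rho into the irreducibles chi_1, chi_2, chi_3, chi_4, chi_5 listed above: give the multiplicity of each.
Multiplicities: chi_1: 2, chi_2: 3, chi_3: 1, chi_4: 1, chi_5: 0.

Why: Use <chi_rho, chi> = (1/|G|) sum_C |C| * chi_rho(C) * conj(chi(C)) with |G| = 24 for each irreducible chi in the table:
  <chi_rho, chi_1> = (1/24)[1*(10)*conj(1) + 6*(0)*conj(1) + 3*(6)*conj(1) + 8*(4)*conj(1) + 6*(-2)*conj(1)]
      = (1/24)[(10) + (0) + (18) + (32) + (-12)] = 48/24 = 2
  <chi_rho, chi_2> = (1/24)[1*(10)*conj(1) + 6*(0)*conj(-1) + 3*(6)*conj(1) + 8*(4)*conj(1) + 6*(-2)*conj(-1)]
      = (1/24)[(10) + (0) + (18) + (32) + (12)] = 72/24 = 3
  <chi_rho, chi_3> = (1/24)[1*(10)*conj(2) + 6*(0)*conj(0) + 3*(6)*conj(2) + 8*(4)*conj(-1) + 6*(-2)*conj(0)]
      = (1/24)[(20) + (0) + (36) + (-32) + (0)] = 24/24 = 1
  <chi_rho, chi_4> = (1/24)[1*(10)*conj(3) + 6*(0)*conj(1) + 3*(6)*conj(-1) + 8*(4)*conj(0) + 6*(-2)*conj(-1)]
      = (1/24)[(30) + (0) + (-18) + (0) + (12)] = 24/24 = 1
  <chi_rho, chi_5> = (1/24)[1*(10)*conj(3) + 6*(0)*conj(-1) + 3*(6)*conj(-1) + 8*(4)*conj(0) + 6*(-2)*conj(1)]
      = (1/24)[(30) + (0) + (-18) + (0) + (-12)] = 0/24 = 0
Dimension check: dim(rho) = sum (mult * dim) = 2*1 + 3*1 + 1*2 + 1*3 + 0*3 = 10 = chi_rho(e) = 10.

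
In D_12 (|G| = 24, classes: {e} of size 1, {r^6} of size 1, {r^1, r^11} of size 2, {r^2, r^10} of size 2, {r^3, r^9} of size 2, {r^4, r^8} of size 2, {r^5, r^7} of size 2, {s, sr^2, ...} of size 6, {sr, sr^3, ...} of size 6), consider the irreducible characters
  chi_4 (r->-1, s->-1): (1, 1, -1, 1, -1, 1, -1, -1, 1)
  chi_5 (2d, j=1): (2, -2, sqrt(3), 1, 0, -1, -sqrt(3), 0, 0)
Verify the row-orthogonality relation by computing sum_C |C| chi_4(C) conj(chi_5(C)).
Sum = 0; so <chi_4, chi_5> = 0 (distinct irreducibles are orthogonal).

Derivation: Compute term by term over conjugacy classes (|C| * chi_4(C) * conj(chi_5(C))):
  1*(1)*conj(2) + 1*(1)*conj(-2) + 2*(-1)*conj(sqrt(3)) + 2*(1)*conj(1) + 2*(-1)*conj(0) + 2*(1)*conj(-1) + 2*(-1)*conj(-sqrt(3)) + 6*(-1)*conj(0) + 6*(1)*conj(0)
  = (2) + (-2) + (-2*sqrt(3)) + (2) + (0) + (-2) + (2*sqrt(3)) + (0) + (0)
  = 0.
Dividing by |G| = 24 gives 0/24 = 0, matching the row-orthogonality relation <chi_4, chi_5> = [chi_4 = chi_5].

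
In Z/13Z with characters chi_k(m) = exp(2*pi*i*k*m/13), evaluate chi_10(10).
chi_10(10) = zeta_13^100 = exp(-8*I*pi/13)

Reasoning: chi_10(10) = zeta_13^(10*10) = zeta_13^100. Since zeta_13^13 = 1, this equals zeta_13^9 = exp(2*pi*i*9/13) = exp(-8*I*pi/13).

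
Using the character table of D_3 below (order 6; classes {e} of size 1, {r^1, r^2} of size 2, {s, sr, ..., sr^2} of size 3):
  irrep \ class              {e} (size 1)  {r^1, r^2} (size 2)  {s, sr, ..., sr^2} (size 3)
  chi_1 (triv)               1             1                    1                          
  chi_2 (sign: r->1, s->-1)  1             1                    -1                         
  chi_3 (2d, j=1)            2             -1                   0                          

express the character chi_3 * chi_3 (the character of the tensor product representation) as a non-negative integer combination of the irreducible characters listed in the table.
chi_3 tensor chi_3 = chi_1 + chi_2 + chi_3 (all other irreducibles have multiplicity 0).

Why: The character of a tensor product is the pointwise product (chi_3 * chi_3)(C) = chi_3(C) * chi_3(C):
  {e}: (2)*(2), {r^1, r^2}: (-1)*(-1), {s, sr, ..., sr^2}: (0)*(0)
so (chi_3 * chi_3) takes values
  {e} -> 4, {r^1, r^2} -> 1, {s, sr, ..., sr^2} -> 0.
Now take the inner product of this character with each irreducible chi from the table, <chi_3*chi_3, chi> = (1/6) sum_C |C| (chi_3*chi_3)(C) conj(chi(C)):
  <chi_3*chi_3, chi_1> = (1/6)[1*(4)*conj(1) + 2*(1)*conj(1) + 3*(0)*conj(1)]
      = (1/6)[(4) + (2) + (0)] = 6/6 = 1
  <chi_3*chi_3, chi_2> = (1/6)[1*(4)*conj(1) + 2*(1)*conj(1) + 3*(0)*conj(-1)]
      = (1/6)[(4) + (2) + (0)] = 6/6 = 1
  <chi_3*chi_3, chi_3> = (1/6)[1*(4)*conj(2) + 2*(1)*conj(-1) + 3*(0)*conj(0)]
      = (1/6)[(8) + (-2) + (0)] = 6/6 = 1
Hence the multiplicities are chi_1: 1, chi_2: 1, chi_3: 1. Dimension check: dim(chi_3)*dim(chi_3) = 2*2 = 4 and sum (mult * dim) = 1*1 + 1*1 + 1*2 = 4.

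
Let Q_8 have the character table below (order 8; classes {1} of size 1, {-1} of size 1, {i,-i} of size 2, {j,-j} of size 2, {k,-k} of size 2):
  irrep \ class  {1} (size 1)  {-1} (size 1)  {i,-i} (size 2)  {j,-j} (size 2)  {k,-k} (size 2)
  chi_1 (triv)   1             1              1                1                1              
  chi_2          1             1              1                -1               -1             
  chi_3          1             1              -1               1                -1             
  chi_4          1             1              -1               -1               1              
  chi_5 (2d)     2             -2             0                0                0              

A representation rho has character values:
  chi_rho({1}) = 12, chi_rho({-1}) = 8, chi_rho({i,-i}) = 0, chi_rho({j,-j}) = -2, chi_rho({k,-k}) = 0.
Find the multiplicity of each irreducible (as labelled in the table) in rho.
Multiplicities: chi_1: 2, chi_2: 3, chi_3: 2, chi_4: 3, chi_5: 1.

Details: Use <chi_rho, chi> = (1/|G|) sum_C |C| * chi_rho(C) * conj(chi(C)) with |G| = 8 for each irreducible chi in the table:
  <chi_rho, chi_1> = (1/8)[1*(12)*conj(1) + 1*(8)*conj(1) + 2*(0)*conj(1) + 2*(-2)*conj(1) + 2*(0)*conj(1)]
      = (1/8)[(12) + (8) + (0) + (-4) + (0)] = 16/8 = 2
  <chi_rho, chi_2> = (1/8)[1*(12)*conj(1) + 1*(8)*conj(1) + 2*(0)*conj(1) + 2*(-2)*conj(-1) + 2*(0)*conj(-1)]
      = (1/8)[(12) + (8) + (0) + (4) + (0)] = 24/8 = 3
  <chi_rho, chi_3> = (1/8)[1*(12)*conj(1) + 1*(8)*conj(1) + 2*(0)*conj(-1) + 2*(-2)*conj(1) + 2*(0)*conj(-1)]
      = (1/8)[(12) + (8) + (0) + (-4) + (0)] = 16/8 = 2
  <chi_rho, chi_4> = (1/8)[1*(12)*conj(1) + 1*(8)*conj(1) + 2*(0)*conj(-1) + 2*(-2)*conj(-1) + 2*(0)*conj(1)]
      = (1/8)[(12) + (8) + (0) + (4) + (0)] = 24/8 = 3
  <chi_rho, chi_5> = (1/8)[1*(12)*conj(2) + 1*(8)*conj(-2) + 2*(0)*conj(0) + 2*(-2)*conj(0) + 2*(0)*conj(0)]
      = (1/8)[(24) + (-16) + (0) + (0) + (0)] = 8/8 = 1
Dimension check: dim(rho) = sum (mult * dim) = 2*1 + 3*1 + 2*1 + 3*1 + 1*2 = 12 = chi_rho(e) = 12.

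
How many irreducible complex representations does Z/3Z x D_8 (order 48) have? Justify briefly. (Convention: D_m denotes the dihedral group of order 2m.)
21

Solution. The number of irreducible complex representations of a finite group equals its number of conjugacy classes. For a direct product, #classes(G x H) = #classes(G) * #classes(H). Z/3Z has 3 classes (abelian), D_8 has 7 classes, so 3 * 7 = 21, so Z/3Z x D_8 (order 48) has exactly 21 irreducible complex representations.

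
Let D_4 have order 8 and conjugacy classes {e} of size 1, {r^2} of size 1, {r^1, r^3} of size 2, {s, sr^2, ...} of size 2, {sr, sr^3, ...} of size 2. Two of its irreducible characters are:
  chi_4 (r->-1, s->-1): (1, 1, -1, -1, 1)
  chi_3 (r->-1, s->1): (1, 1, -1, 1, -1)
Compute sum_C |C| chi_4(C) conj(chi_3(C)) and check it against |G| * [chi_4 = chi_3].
Sum = 0; so <chi_4, chi_3> = 0 (distinct irreducibles are orthogonal).

Proof sketch: Compute term by term over conjugacy classes (|C| * chi_4(C) * conj(chi_3(C))):
  1*(1)*conj(1) + 1*(1)*conj(1) + 2*(-1)*conj(-1) + 2*(-1)*conj(1) + 2*(1)*conj(-1)
  = (1) + (1) + (2) + (-2) + (-2)
  = 0.
Dividing by |G| = 8 gives 0/8 = 0, matching the row-orthogonality relation <chi_4, chi_3> = [chi_4 = chi_3].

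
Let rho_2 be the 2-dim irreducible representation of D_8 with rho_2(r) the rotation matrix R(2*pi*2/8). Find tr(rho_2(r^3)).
chi_{rho_2}(r^3) = 2*cos(2*pi*2*3/8) = 0

Details: rho_2(r^3) is rotation by angle 2*pi*2*3/8, whose trace is 2*cos(2*pi*2*3/8) = 0.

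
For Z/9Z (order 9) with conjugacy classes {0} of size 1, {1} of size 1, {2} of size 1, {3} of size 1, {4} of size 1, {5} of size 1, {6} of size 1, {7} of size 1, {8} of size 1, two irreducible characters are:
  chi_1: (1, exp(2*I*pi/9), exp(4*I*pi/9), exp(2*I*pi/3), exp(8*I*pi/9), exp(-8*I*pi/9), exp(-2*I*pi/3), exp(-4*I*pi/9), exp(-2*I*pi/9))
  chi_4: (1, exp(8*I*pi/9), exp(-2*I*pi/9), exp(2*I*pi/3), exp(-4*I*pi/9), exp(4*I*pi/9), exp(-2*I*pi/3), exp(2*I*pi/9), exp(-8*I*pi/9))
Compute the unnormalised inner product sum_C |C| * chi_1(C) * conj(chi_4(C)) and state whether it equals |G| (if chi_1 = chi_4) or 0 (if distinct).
Sum = 0; so <chi_1, chi_4> = 0 (distinct irreducibles are orthogonal).

Explanation: Compute term by term over conjugacy classes (|C| * chi_1(C) * conj(chi_4(C))):
  1*(1)*conj(1) + 1*(exp(2*I*pi/9))*conj(exp(8*I*pi/9)) + 1*(exp(4*I*pi/9))*conj(exp(-2*I*pi/9)) + 1*(exp(2*I*pi/3))*conj(exp(2*I*pi/3)) + 1*(exp(8*I*pi/9))*conj(exp(-4*I*pi/9)) + 1*(exp(-8*I*pi/9))*conj(exp(4*I*pi/9)) + 1*(exp(-2*I*pi/3))*conj(exp(-2*I*pi/3)) + 1*(exp(-4*I*pi/9))*conj(exp(2*I*pi/9)) + 1*(exp(-2*I*pi/9))*conj(exp(-8*I*pi/9))
  = (1) + (exp(-2*I*pi/3)) + (exp(2*I*pi/3)) + (1) + (exp(-2*I*pi/3)) + (exp(2*I*pi/3)) + (1) + (exp(-2*I*pi/3)) + (exp(2*I*pi/3))
  = 0.
(Exp terms are combined using exp(i*s)*conj(exp(i*t)) = exp(i*(s-t)), and sums of them are collapsed using the identity that for every m > 1 the m distinct m-th roots of unity sum to 0, e.g. 1 + exp(2*I*pi/3) + exp(-2*I*pi/3) = 0.)
Dividing by |G| = 9 gives 0/9 = 0, matching the row-orthogonality relation <chi_1, chi_4> = [chi_1 = chi_4].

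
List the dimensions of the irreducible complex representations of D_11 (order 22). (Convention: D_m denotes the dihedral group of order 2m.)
Dimensions: 1, 1, 2, 2, 2, 2, 2

Reasoning: There are 7 irreducibles (= number of conjugacy classes). Their dimensions d_i satisfy sum d_i^2 = |G| = 22: 1 + 1 + 4 + 4 + 4 + 4 + 4 = 22.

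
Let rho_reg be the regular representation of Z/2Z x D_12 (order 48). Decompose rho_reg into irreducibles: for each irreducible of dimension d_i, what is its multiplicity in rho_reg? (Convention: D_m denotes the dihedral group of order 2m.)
Each irreducible V_i of dimension d_i appears with multiplicity d_i, i.e. rho_reg = (direct sum over all irreducibles V_i) d_i V_i. The irreducible dimensions for Z/2Z x D_12 are 1, 1, 1, 1, 1, 1, 1, 1, 2, 2, 2, 2, 2, 2, 2, 2, 2, 2: 8 irreducibles of dimension 1, each with multiplicity 1; 10 irreducibles of dimension 2, each with multiplicity 2. Total dimension 8*1*1 + 10*2*2 = 48 = |G|.

Argument: General theorem: in the regular representation of a finite group G, each irreducible appears with multiplicity equal to its dimension. Check: dim(rho_reg) = sum d_i^2 = 1 + 1 + 1 + 1 + 1 + 1 + 1 + 1 + 4 + 4 + 4 + 4 + 4 + 4 + 4 + 4 + 4 + 4 = 48 = |G|.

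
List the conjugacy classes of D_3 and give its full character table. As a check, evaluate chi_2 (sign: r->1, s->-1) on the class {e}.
Conjugacy classes: {e} of size 1, {r^1, r^2} of size 2, {s, sr, ..., sr^2} of size 3.
Character table:
  irrep \ class              {e} (size 1)  {r^1, r^2} (size 2)  {s, sr, ..., sr^2} (size 3)
  chi_1 (triv)               1             1                    1                          
  chi_2 (sign: r->1, s->-1)  1             1                    -1                         
  chi_3 (2d, j=1)            2             -1                   0                          

Spot check: chi_2 (sign: r->1, s->-1) on {e} = 1.

Derivation: D_3 has order 2*3 = 6 with 3 conjugacy classes, hence 3 irreducibles. Sum of squared dims 1 + 1 + 4 = 6 = |G|. Linear characters come from the abelianisation; the 2-dimensional irreps have character r^k -> 2*cos(2*pi*j*k/3), reflections -> 0.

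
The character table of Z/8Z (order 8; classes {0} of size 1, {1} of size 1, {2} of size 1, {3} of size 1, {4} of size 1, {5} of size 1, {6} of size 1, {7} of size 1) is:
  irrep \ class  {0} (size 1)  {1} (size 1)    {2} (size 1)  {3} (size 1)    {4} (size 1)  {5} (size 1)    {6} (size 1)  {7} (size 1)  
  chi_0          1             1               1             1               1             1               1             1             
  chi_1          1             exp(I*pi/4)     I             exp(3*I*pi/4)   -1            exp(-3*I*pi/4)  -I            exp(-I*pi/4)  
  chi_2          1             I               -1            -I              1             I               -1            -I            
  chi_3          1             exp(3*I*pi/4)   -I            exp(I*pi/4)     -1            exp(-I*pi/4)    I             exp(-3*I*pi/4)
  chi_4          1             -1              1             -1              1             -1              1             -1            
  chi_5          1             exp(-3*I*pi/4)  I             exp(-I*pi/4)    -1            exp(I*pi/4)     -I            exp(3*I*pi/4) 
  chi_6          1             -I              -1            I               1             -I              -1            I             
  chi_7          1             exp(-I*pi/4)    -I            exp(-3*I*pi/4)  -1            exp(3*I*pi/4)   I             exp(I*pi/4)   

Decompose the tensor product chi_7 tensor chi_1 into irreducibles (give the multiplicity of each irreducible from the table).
chi_7 tensor chi_1 = chi_0 (all other irreducibles have multiplicity 0).

Working: The character of a tensor product is the pointwise product (chi_7 * chi_1)(C) = chi_7(C) * chi_1(C):
  {0}: (1)*(1), {1}: (exp(-I*pi/4))*(exp(I*pi/4)), {2}: (-I)*(I), {3}: (exp(-3*I*pi/4))*(exp(3*I*pi/4)), {4}: (-1)*(-1), {5}: (exp(3*I*pi/4))*(exp(-3*I*pi/4)), {6}: (I)*(-I), {7}: (exp(I*pi/4))*(exp(-I*pi/4))
so (chi_7 * chi_1) takes values
  {0} -> 1, {1} -> 1, {2} -> 1, {3} -> 1, {4} -> 1, {5} -> 1, {6} -> 1, {7} -> 1.
Now take the inner product of this character with each irreducible chi from the table, <chi_7*chi_1, chi> = (1/8) sum_C |C| (chi_7*chi_1)(C) conj(chi(C)):
  <chi_7*chi_1, chi_0> = (1/8)[1*(1)*conj(1) + 1*(1)*conj(1) + 1*(1)*conj(1) + 1*(1)*conj(1) + 1*(1)*conj(1) + 1*(1)*conj(1) + 1*(1)*conj(1) + 1*(1)*conj(1)]
      = (1/8)[(1) + (1) + (1) + (1) + (1) + (1) + (1) + (1)] = 8/8 = 1
  <chi_7*chi_1, chi_1> = (1/8)[1*(1)*conj(1) + 1*(1)*conj(exp(I*pi/4)) + 1*(1)*conj(I) + 1*(1)*conj(exp(3*I*pi/4)) + 1*(1)*conj(-1) + 1*(1)*conj(exp(-3*I*pi/4)) + 1*(1)*conj(-I) + 1*(1)*conj(exp(-I*pi/4))]
      = (1/8)[(1) + (exp(-I*pi/4)) + (-I) + (exp(-3*I*pi/4)) + (-1) + (exp(3*I*pi/4)) + (I) + (exp(I*pi/4))] = 0/8 = 0
  <chi_7*chi_1, chi_2> = (1/8)[1*(1)*conj(1) + 1*(1)*conj(I) + 1*(1)*conj(-1) + 1*(1)*conj(-I) + 1*(1)*conj(1) + 1*(1)*conj(I) + 1*(1)*conj(-1) + 1*(1)*conj(-I)]
      = (1/8)[(1) + (-I) + (-1) + (I) + (1) + (-I) + (-1) + (I)] = 0/8 = 0
  <chi_7*chi_1, chi_3> = (1/8)[1*(1)*conj(1) + 1*(1)*conj(exp(3*I*pi/4)) + 1*(1)*conj(-I) + 1*(1)*conj(exp(I*pi/4)) + 1*(1)*conj(-1) + 1*(1)*conj(exp(-I*pi/4)) + 1*(1)*conj(I) + 1*(1)*conj(exp(-3*I*pi/4))]
      = (1/8)[(1) + (exp(-3*I*pi/4)) + (I) + (exp(-I*pi/4)) + (-1) + (exp(I*pi/4)) + (-I) + (exp(3*I*pi/4))] = 0/8 = 0
  <chi_7*chi_1, chi_4> = (1/8)[1*(1)*conj(1) + 1*(1)*conj(-1) + 1*(1)*conj(1) + 1*(1)*conj(-1) + 1*(1)*conj(1) + 1*(1)*conj(-1) + 1*(1)*conj(1) + 1*(1)*conj(-1)]
      = (1/8)[(1) + (-1) + (1) + (-1) + (1) + (-1) + (1) + (-1)] = 0/8 = 0
  <chi_7*chi_1, chi_5> = (1/8)[1*(1)*conj(1) + 1*(1)*conj(exp(-3*I*pi/4)) + 1*(1)*conj(I) + 1*(1)*conj(exp(-I*pi/4)) + 1*(1)*conj(-1) + 1*(1)*conj(exp(I*pi/4)) + 1*(1)*conj(-I) + 1*(1)*conj(exp(3*I*pi/4))]
      = (1/8)[(1) + (exp(3*I*pi/4)) + (-I) + (exp(I*pi/4)) + (-1) + (exp(-I*pi/4)) + (I) + (exp(-3*I*pi/4))] = 0/8 = 0
  <chi_7*chi_1, chi_6> = (1/8)[1*(1)*conj(1) + 1*(1)*conj(-I) + 1*(1)*conj(-1) + 1*(1)*conj(I) + 1*(1)*conj(1) + 1*(1)*conj(-I) + 1*(1)*conj(-1) + 1*(1)*conj(I)]
      = (1/8)[(1) + (I) + (-1) + (-I) + (1) + (I) + (-1) + (-I)] = 0/8 = 0
  <chi_7*chi_1, chi_7> = (1/8)[1*(1)*conj(1) + 1*(1)*conj(exp(-I*pi/4)) + 1*(1)*conj(-I) + 1*(1)*conj(exp(-3*I*pi/4)) + 1*(1)*conj(-1) + 1*(1)*conj(exp(3*I*pi/4)) + 1*(1)*conj(I) + 1*(1)*conj(exp(I*pi/4))]
      = (1/8)[(1) + (exp(I*pi/4)) + (I) + (exp(3*I*pi/4)) + (-1) + (exp(-3*I*pi/4)) + (-I) + (exp(-I*pi/4))] = 0/8 = 0
(Exp terms are combined using exp(i*s)*conj(exp(i*t)) = exp(i*(s-t)), and sums of them are collapsed using the identity that for every m > 1 the m distinct m-th roots of unity sum to 0, e.g. 1 + exp(2*I*pi/3) + exp(-2*I*pi/3) = 0.)
Hence the multiplicities are chi_0: 1. Dimension check: dim(chi_7)*dim(chi_1) = 1*1 = 1 and sum (mult * dim) = 1*1 = 1.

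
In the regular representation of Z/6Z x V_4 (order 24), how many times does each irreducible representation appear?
Each irreducible V_i of dimension d_i appears with multiplicity d_i, i.e. rho_reg = (direct sum over all irreducibles V_i) d_i V_i. The irreducible dimensions for Z/6Z x V_4 are 1, 1, 1, 1, 1, 1, 1, 1, 1, 1, 1, 1, 1, 1, 1, 1, 1, 1, 1, 1, 1, 1, 1, 1: 24 irreducibles of dimension 1, each with multiplicity 1. Total dimension 24*1*1 = 24 = |G|.

Justification: General theorem: in the regular representation of a finite group G, each irreducible appears with multiplicity equal to its dimension. Check: dim(rho_reg) = sum d_i^2 = 1 + 1 + 1 + 1 + 1 + 1 + 1 + 1 + 1 + 1 + 1 + 1 + 1 + 1 + 1 + 1 + 1 + 1 + 1 + 1 + 1 + 1 + 1 + 1 = 24 = |G|.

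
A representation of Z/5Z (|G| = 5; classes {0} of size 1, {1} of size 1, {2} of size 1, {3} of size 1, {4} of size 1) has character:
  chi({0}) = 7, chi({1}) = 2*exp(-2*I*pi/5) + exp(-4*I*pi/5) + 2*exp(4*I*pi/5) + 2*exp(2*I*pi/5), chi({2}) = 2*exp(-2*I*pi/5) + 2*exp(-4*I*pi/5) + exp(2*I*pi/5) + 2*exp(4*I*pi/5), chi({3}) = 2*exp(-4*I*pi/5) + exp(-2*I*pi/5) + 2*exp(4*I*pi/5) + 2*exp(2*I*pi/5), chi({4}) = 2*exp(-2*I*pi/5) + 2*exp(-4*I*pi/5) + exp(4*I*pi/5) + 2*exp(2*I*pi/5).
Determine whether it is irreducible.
Not irreducible (reducible): <chi, chi> = 13 > 1.

Details: <chi, chi> = (1/|G|) sum_C |C| * |chi(C)|^2 = (1/5)[1*|7|^2 + 1*|2*exp(-2*I*pi/5) + exp(-4*I*pi/5) + 2*exp(4*I*pi/5) + 2*exp(2*I*pi/5)|^2 + 1*|2*exp(-2*I*pi/5) + 2*exp(-4*I*pi/5) + exp(2*I*pi/5) + 2*exp(4*I*pi/5)|^2 + 1*|2*exp(-4*I*pi/5) + exp(-2*I*pi/5) + 2*exp(4*I*pi/5) + 2*exp(2*I*pi/5)|^2 + 1*|2*exp(-2*I*pi/5) + 2*exp(-4*I*pi/5) + exp(4*I*pi/5) + 2*exp(2*I*pi/5)|^2]
  = (1/5)[(49) + (13 + 8*exp(-2*I*pi/5) + 10*exp(-4*I*pi/5) + 10*exp(4*I*pi/5) + 8*exp(2*I*pi/5)) + (13 + 10*exp(-2*I*pi/5) + 8*exp(-4*I*pi/5) + 8*exp(4*I*pi/5) + 10*exp(2*I*pi/5)) + (13 + 10*exp(-2*I*pi/5) + 8*exp(-4*I*pi/5) + 8*exp(4*I*pi/5) + 10*exp(2*I*pi/5)) + (13 + 8*exp(-2*I*pi/5) + 10*exp(-4*I*pi/5) + 10*exp(4*I*pi/5) + 8*exp(2*I*pi/5))] = 65/5 = 13.
(Exp terms are combined using exp(i*s)*conj(exp(i*t)) = exp(i*(s-t)), and sums of them are collapsed using the identity that for every m > 1 the m distinct m-th roots of unity sum to 0, e.g. 1 + exp(2*I*pi/3) + exp(-2*I*pi/3) = 0.)
A character is irreducible iff <chi, chi> = 1, so this representation is reducible.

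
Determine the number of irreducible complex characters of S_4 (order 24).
5

Details: The number of irreducible complex representations of a finite group equals its number of conjugacy classes. Conjugacy classes in S_4 correspond to cycle types, i.e. partitions of 4; there are p(4) = 5 of them, so S_4 (order 24) has exactly 5 irreducible complex representations.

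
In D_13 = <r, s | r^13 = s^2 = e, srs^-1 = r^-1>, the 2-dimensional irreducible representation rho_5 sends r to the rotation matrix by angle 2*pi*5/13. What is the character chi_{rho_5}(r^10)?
chi_{rho_5}(r^10) = 2*cos(2*pi*5*10/13) = 2*cos(4*pi/13)

Argument: rho_5(r^10) is rotation by angle 2*pi*5*10/13, whose trace is 2*cos(2*pi*5*10/13) = 2*cos(4*pi/13).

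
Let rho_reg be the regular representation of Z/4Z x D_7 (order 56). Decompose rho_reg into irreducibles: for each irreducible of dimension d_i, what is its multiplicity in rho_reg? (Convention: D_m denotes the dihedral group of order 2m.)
Each irreducible V_i of dimension d_i appears with multiplicity d_i, i.e. rho_reg = (direct sum over all irreducibles V_i) d_i V_i. The irreducible dimensions for Z/4Z x D_7 are 1, 1, 1, 1, 1, 1, 1, 1, 2, 2, 2, 2, 2, 2, 2, 2, 2, 2, 2, 2: 8 irreducibles of dimension 1, each with multiplicity 1; 12 irreducibles of dimension 2, each with multiplicity 2. Total dimension 8*1*1 + 12*2*2 = 56 = |G|.

Argument: General theorem: in the regular representation of a finite group G, each irreducible appears with multiplicity equal to its dimension. Check: dim(rho_reg) = sum d_i^2 = 1 + 1 + 1 + 1 + 1 + 1 + 1 + 1 + 4 + 4 + 4 + 4 + 4 + 4 + 4 + 4 + 4 + 4 + 4 + 4 = 56 = |G|.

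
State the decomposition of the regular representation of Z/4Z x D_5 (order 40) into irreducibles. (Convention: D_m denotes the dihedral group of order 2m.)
Each irreducible V_i of dimension d_i appears with multiplicity d_i, i.e. rho_reg = (direct sum over all irreducibles V_i) d_i V_i. The irreducible dimensions for Z/4Z x D_5 are 1, 1, 1, 1, 1, 1, 1, 1, 2, 2, 2, 2, 2, 2, 2, 2: 8 irreducibles of dimension 1, each with multiplicity 1; 8 irreducibles of dimension 2, each with multiplicity 2. Total dimension 8*1*1 + 8*2*2 = 40 = |G|.

Justification: General theorem: in the regular representation of a finite group G, each irreducible appears with multiplicity equal to its dimension. Check: dim(rho_reg) = sum d_i^2 = 1 + 1 + 1 + 1 + 1 + 1 + 1 + 1 + 4 + 4 + 4 + 4 + 4 + 4 + 4 + 4 = 40 = |G|.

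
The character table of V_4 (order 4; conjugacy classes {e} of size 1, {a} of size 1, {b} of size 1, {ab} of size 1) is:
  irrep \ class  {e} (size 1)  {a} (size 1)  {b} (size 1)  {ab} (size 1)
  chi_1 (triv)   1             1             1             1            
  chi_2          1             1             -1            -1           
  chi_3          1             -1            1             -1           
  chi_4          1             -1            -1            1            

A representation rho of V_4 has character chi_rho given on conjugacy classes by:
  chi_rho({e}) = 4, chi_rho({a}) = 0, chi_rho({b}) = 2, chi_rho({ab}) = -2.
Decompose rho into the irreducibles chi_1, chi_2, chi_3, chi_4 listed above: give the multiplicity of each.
Multiplicities: chi_1: 1, chi_2: 1, chi_3: 2, chi_4: 0.

Solution. Use <chi_rho, chi> = (1/|G|) sum_C |C| * chi_rho(C) * conj(chi(C)) with |G| = 4 for each irreducible chi in the table:
  <chi_rho, chi_1> = (1/4)[1*(4)*conj(1) + 1*(0)*conj(1) + 1*(2)*conj(1) + 1*(-2)*conj(1)]
      = (1/4)[(4) + (0) + (2) + (-2)] = 4/4 = 1
  <chi_rho, chi_2> = (1/4)[1*(4)*conj(1) + 1*(0)*conj(1) + 1*(2)*conj(-1) + 1*(-2)*conj(-1)]
      = (1/4)[(4) + (0) + (-2) + (2)] = 4/4 = 1
  <chi_rho, chi_3> = (1/4)[1*(4)*conj(1) + 1*(0)*conj(-1) + 1*(2)*conj(1) + 1*(-2)*conj(-1)]
      = (1/4)[(4) + (0) + (2) + (2)] = 8/4 = 2
  <chi_rho, chi_4> = (1/4)[1*(4)*conj(1) + 1*(0)*conj(-1) + 1*(2)*conj(-1) + 1*(-2)*conj(1)]
      = (1/4)[(4) + (0) + (-2) + (-2)] = 0/4 = 0
Dimension check: dim(rho) = sum (mult * dim) = 1*1 + 1*1 + 2*1 + 0*1 = 4 = chi_rho(e) = 4.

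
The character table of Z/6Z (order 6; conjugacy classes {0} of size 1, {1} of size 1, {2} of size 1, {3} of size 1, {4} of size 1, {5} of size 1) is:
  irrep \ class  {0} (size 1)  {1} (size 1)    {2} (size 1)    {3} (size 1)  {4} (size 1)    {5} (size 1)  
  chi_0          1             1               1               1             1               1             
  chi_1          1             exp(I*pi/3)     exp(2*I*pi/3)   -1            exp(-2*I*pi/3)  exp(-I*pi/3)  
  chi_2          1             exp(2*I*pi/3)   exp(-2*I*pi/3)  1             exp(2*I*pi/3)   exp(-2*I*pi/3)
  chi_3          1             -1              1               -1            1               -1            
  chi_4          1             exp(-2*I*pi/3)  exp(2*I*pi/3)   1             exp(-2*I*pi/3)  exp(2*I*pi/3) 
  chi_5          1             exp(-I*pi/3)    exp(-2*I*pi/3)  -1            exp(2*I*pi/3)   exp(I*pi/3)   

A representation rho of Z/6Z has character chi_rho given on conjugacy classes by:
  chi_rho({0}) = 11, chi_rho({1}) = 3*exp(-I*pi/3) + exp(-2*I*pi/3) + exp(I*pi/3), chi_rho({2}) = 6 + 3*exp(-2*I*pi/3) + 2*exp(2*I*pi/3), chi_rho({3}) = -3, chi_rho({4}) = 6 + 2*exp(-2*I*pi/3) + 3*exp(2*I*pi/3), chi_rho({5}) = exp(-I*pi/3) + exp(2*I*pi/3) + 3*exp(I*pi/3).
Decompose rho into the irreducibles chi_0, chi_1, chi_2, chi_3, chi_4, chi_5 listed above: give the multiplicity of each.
Multiplicities: chi_0: 3, chi_1: 1, chi_2: 0, chi_3: 3, chi_4: 1, chi_5: 3.

Explanation: Use <chi_rho, chi> = (1/|G|) sum_C |C| * chi_rho(C) * conj(chi(C)) with |G| = 6 for each irreducible chi in the table:
  <chi_rho, chi_0> = (1/6)[1*(11)*conj(1) + 1*(3*exp(-I*pi/3) + exp(-2*I*pi/3) + exp(I*pi/3))*conj(1) + 1*(6 + 3*exp(-2*I*pi/3) + 2*exp(2*I*pi/3))*conj(1) + 1*(-3)*conj(1) + 1*(6 + 2*exp(-2*I*pi/3) + 3*exp(2*I*pi/3))*conj(1) + 1*(exp(-I*pi/3) + exp(2*I*pi/3) + 3*exp(I*pi/3))*conj(1)]
      = (1/6)[(11) + (3*exp(-I*pi/3) + exp(-2*I*pi/3) + exp(I*pi/3)) + (6 + 3*exp(-2*I*pi/3) + 2*exp(2*I*pi/3)) + (-3) + (6 + 2*exp(-2*I*pi/3) + 3*exp(2*I*pi/3)) + (exp(-I*pi/3) + exp(2*I*pi/3) + 3*exp(I*pi/3))] = 18/6 = 3
  <chi_rho, chi_1> = (1/6)[1*(11)*conj(1) + 1*(3*exp(-I*pi/3) + exp(-2*I*pi/3) + exp(I*pi/3))*conj(exp(I*pi/3)) + 1*(6 + 3*exp(-2*I*pi/3) + 2*exp(2*I*pi/3))*conj(exp(2*I*pi/3)) + 1*(-3)*conj(-1) + 1*(6 + 2*exp(-2*I*pi/3) + 3*exp(2*I*pi/3))*conj(exp(-2*I*pi/3)) + 1*(exp(-I*pi/3) + exp(2*I*pi/3) + 3*exp(I*pi/3))*conj(exp(-I*pi/3))]
      = (1/6)[(11) + (3*exp(-2*I*pi/3)) + (2 + 6*exp(-2*I*pi/3) + 3*exp(2*I*pi/3)) + (3) + (2 + 3*exp(-2*I*pi/3) + 6*exp(2*I*pi/3)) + (3*exp(2*I*pi/3))] = 6/6 = 1
  <chi_rho, chi_2> = (1/6)[1*(11)*conj(1) + 1*(3*exp(-I*pi/3) + exp(-2*I*pi/3) + exp(I*pi/3))*conj(exp(2*I*pi/3)) + 1*(6 + 3*exp(-2*I*pi/3) + 2*exp(2*I*pi/3))*conj(exp(-2*I*pi/3)) + 1*(-3)*conj(1) + 1*(6 + 2*exp(-2*I*pi/3) + 3*exp(2*I*pi/3))*conj(exp(2*I*pi/3)) + 1*(exp(-I*pi/3) + exp(2*I*pi/3) + 3*exp(I*pi/3))*conj(exp(-2*I*pi/3))]
      = (1/6)[(11) + (-3) + (3 + 2*exp(-2*I*pi/3) + 6*exp(2*I*pi/3)) + (-3) + (3 + 6*exp(-2*I*pi/3) + 2*exp(2*I*pi/3)) + (-3)] = 0/6 = 0
  <chi_rho, chi_3> = (1/6)[1*(11)*conj(1) + 1*(3*exp(-I*pi/3) + exp(-2*I*pi/3) + exp(I*pi/3))*conj(-1) + 1*(6 + 3*exp(-2*I*pi/3) + 2*exp(2*I*pi/3))*conj(1) + 1*(-3)*conj(-1) + 1*(6 + 2*exp(-2*I*pi/3) + 3*exp(2*I*pi/3))*conj(1) + 1*(exp(-I*pi/3) + exp(2*I*pi/3) + 3*exp(I*pi/3))*conj(-1)]
      = (1/6)[(11) + (-exp(I*pi/3) - exp(-2*I*pi/3) - 3*exp(-I*pi/3)) + (6 + 3*exp(-2*I*pi/3) + 2*exp(2*I*pi/3)) + (3) + (6 + 2*exp(-2*I*pi/3) + 3*exp(2*I*pi/3)) + (-3*exp(I*pi/3) - exp(2*I*pi/3) - exp(-I*pi/3))] = 18/6 = 3
  <chi_rho, chi_4> = (1/6)[1*(11)*conj(1) + 1*(3*exp(-I*pi/3) + exp(-2*I*pi/3) + exp(I*pi/3))*conj(exp(-2*I*pi/3)) + 1*(6 + 3*exp(-2*I*pi/3) + 2*exp(2*I*pi/3))*conj(exp(2*I*pi/3)) + 1*(-3)*conj(1) + 1*(6 + 2*exp(-2*I*pi/3) + 3*exp(2*I*pi/3))*conj(exp(-2*I*pi/3)) + 1*(exp(-I*pi/3) + exp(2*I*pi/3) + 3*exp(I*pi/3))*conj(exp(2*I*pi/3))]
      = (1/6)[(11) + (3*exp(I*pi/3)) + (2 + 6*exp(-2*I*pi/3) + 3*exp(2*I*pi/3)) + (-3) + (2 + 3*exp(-2*I*pi/3) + 6*exp(2*I*pi/3)) + (3*exp(-I*pi/3))] = 6/6 = 1
  <chi_rho, chi_5> = (1/6)[1*(11)*conj(1) + 1*(3*exp(-I*pi/3) + exp(-2*I*pi/3) + exp(I*pi/3))*conj(exp(-I*pi/3)) + 1*(6 + 3*exp(-2*I*pi/3) + 2*exp(2*I*pi/3))*conj(exp(-2*I*pi/3)) + 1*(-3)*conj(-1) + 1*(6 + 2*exp(-2*I*pi/3) + 3*exp(2*I*pi/3))*conj(exp(2*I*pi/3)) + 1*(exp(-I*pi/3) + exp(2*I*pi/3) + 3*exp(I*pi/3))*conj(exp(I*pi/3))]
      = (1/6)[(11) + (3) + (3 + 2*exp(-2*I*pi/3) + 6*exp(2*I*pi/3)) + (3) + (3 + 6*exp(-2*I*pi/3) + 2*exp(2*I*pi/3)) + (3)] = 18/6 = 3
(Exp terms are combined using exp(i*s)*conj(exp(i*t)) = exp(i*(s-t)), and sums of them are collapsed using the identity that for every m > 1 the m distinct m-th roots of unity sum to 0, e.g. 1 + exp(2*I*pi/3) + exp(-2*I*pi/3) = 0.)
Dimension check: dim(rho) = sum (mult * dim) = 3*1 + 1*1 + 0*1 + 3*1 + 1*1 + 3*1 = 11 = chi_rho(e) = 11.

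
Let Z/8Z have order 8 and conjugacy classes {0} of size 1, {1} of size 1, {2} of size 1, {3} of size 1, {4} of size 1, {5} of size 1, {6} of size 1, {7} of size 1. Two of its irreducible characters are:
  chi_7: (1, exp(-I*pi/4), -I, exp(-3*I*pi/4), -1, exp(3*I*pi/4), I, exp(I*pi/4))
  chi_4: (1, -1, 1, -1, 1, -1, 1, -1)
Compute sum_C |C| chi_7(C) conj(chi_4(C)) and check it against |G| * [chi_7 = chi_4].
Sum = 0; so <chi_7, chi_4> = 0 (distinct irreducibles are orthogonal).

Derivation: Compute term by term over conjugacy classes (|C| * chi_7(C) * conj(chi_4(C))):
  1*(1)*conj(1) + 1*(exp(-I*pi/4))*conj(-1) + 1*(-I)*conj(1) + 1*(exp(-3*I*pi/4))*conj(-1) + 1*(-1)*conj(1) + 1*(exp(3*I*pi/4))*conj(-1) + 1*(I)*conj(1) + 1*(exp(I*pi/4))*conj(-1)
  = (1) + (-exp(-I*pi/4)) + (-I) + (-exp(-3*I*pi/4)) + (-1) + (-exp(3*I*pi/4)) + (I) + (-exp(I*pi/4))
  = 0.
(Exp terms are combined using exp(i*s)*conj(exp(i*t)) = exp(i*(s-t)), and sums of them are collapsed using the identity that for every m > 1 the m distinct m-th roots of unity sum to 0, e.g. 1 + exp(2*I*pi/3) + exp(-2*I*pi/3) = 0.)
Dividing by |G| = 8 gives 0/8 = 0, matching the row-orthogonality relation <chi_7, chi_4> = [chi_7 = chi_4].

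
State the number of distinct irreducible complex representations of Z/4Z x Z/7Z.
28

Reasoning: The number of irreducible complex representations of a finite group equals its number of conjugacy classes. Z/4Z x Z/7Z is abelian of order 28, so every element is its own conjugacy class: 28 classes, so Z/4Z x Z/7Z (order 28) has exactly 28 irreducible complex representations.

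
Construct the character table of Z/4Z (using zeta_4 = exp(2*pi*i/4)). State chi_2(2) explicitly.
Character table of Z/4Z (irreps indexed chi_0,...,chi_3 with chi_k(m) = zeta_4^(k*m), zeta_4 = exp(2*pi*i/4)):
  irrep \ class  {0} (size 1)  {1} (size 1)  {2} (size 1)  {3} (size 1)
  chi_0          1             1             1             1           
  chi_1          1             I             -1            -I          
  chi_2          1             -1            1             -1          
  chi_3          1             -I            -1            I           

Spot check: chi_2(2) = zeta_4^(2*2) = zeta_4^4 = 1.

Proof sketch: Z/4Z is abelian, so all 4 irreducible complex representations are 1-dimensional. They are given by chi_k(m) = zeta_4^(k*m) for k = 0,...,3. Row orthogonality: sum_m chi_k(m) conj(chi_l(m)) = 4 * [k = l].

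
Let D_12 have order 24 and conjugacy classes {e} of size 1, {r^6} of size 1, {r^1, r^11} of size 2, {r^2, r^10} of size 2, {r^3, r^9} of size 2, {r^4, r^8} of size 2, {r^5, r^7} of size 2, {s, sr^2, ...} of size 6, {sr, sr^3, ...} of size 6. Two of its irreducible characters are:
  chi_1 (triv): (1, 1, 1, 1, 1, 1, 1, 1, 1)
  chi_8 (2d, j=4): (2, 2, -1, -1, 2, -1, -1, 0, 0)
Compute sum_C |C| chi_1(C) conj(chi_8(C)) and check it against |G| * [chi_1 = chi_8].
Sum = 0; so <chi_1, chi_8> = 0 (distinct irreducibles are orthogonal).

Working: Compute term by term over conjugacy classes (|C| * chi_1(C) * conj(chi_8(C))):
  1*(1)*conj(2) + 1*(1)*conj(2) + 2*(1)*conj(-1) + 2*(1)*conj(-1) + 2*(1)*conj(2) + 2*(1)*conj(-1) + 2*(1)*conj(-1) + 6*(1)*conj(0) + 6*(1)*conj(0)
  = (2) + (2) + (-2) + (-2) + (4) + (-2) + (-2) + (0) + (0)
  = 0.
Dividing by |G| = 24 gives 0/24 = 0, matching the row-orthogonality relation <chi_1, chi_8> = [chi_1 = chi_8].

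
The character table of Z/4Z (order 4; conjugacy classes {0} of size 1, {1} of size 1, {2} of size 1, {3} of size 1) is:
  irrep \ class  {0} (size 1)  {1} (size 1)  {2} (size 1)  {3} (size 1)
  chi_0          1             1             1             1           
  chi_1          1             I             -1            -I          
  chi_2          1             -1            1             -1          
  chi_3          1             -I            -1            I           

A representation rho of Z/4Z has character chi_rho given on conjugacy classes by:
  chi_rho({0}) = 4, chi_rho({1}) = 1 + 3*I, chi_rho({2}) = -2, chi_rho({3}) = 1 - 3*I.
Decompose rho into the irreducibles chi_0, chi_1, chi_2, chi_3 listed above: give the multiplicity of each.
Multiplicities: chi_0: 1, chi_1: 3, chi_2: 0, chi_3: 0.

Justification: Use <chi_rho, chi> = (1/|G|) sum_C |C| * chi_rho(C) * conj(chi(C)) with |G| = 4 for each irreducible chi in the table:
  <chi_rho, chi_0> = (1/4)[1*(4)*conj(1) + 1*(1 + 3*I)*conj(1) + 1*(-2)*conj(1) + 1*(1 - 3*I)*conj(1)]
      = (1/4)[(4) + (1 + 3*I) + (-2) + (1 - 3*I)] = 4/4 = 1
  <chi_rho, chi_1> = (1/4)[1*(4)*conj(1) + 1*(1 + 3*I)*conj(I) + 1*(-2)*conj(-1) + 1*(1 - 3*I)*conj(-I)]
      = (1/4)[(4) + (3 - I) + (2) + (3 + I)] = 12/4 = 3
  <chi_rho, chi_2> = (1/4)[1*(4)*conj(1) + 1*(1 + 3*I)*conj(-1) + 1*(-2)*conj(1) + 1*(1 - 3*I)*conj(-1)]
      = (1/4)[(4) + (-1 - 3*I) + (-2) + (-1 + 3*I)] = 0/4 = 0
  <chi_rho, chi_3> = (1/4)[1*(4)*conj(1) + 1*(1 + 3*I)*conj(-I) + 1*(-2)*conj(-1) + 1*(1 - 3*I)*conj(I)]
      = (1/4)[(4) + (-3 + I) + (2) + (-3 - I)] = 0/4 = 0
(Exp terms are combined using exp(i*s)*conj(exp(i*t)) = exp(i*(s-t)), and sums of them are collapsed using the identity that for every m > 1 the m distinct m-th roots of unity sum to 0, e.g. 1 + exp(2*I*pi/3) + exp(-2*I*pi/3) = 0.)
Dimension check: dim(rho) = sum (mult * dim) = 1*1 + 3*1 + 0*1 + 0*1 = 4 = chi_rho(e) = 4.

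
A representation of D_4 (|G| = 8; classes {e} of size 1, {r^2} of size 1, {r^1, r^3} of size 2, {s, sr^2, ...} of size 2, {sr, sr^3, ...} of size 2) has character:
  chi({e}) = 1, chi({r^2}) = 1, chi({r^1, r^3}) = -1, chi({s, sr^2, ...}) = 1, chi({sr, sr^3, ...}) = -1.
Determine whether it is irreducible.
Irreducible: <chi, chi> = 1.

Derivation: <chi, chi> = (1/|G|) sum_C |C| * |chi(C)|^2 = (1/8)[1*|1|^2 + 1*|1|^2 + 2*|-1|^2 + 2*|1|^2 + 2*|-1|^2]
  = (1/8)[(1) + (1) + (2) + (2) + (2)] = 8/8 = 1.
A character is irreducible iff <chi, chi> = 1, so this representation is irreducible.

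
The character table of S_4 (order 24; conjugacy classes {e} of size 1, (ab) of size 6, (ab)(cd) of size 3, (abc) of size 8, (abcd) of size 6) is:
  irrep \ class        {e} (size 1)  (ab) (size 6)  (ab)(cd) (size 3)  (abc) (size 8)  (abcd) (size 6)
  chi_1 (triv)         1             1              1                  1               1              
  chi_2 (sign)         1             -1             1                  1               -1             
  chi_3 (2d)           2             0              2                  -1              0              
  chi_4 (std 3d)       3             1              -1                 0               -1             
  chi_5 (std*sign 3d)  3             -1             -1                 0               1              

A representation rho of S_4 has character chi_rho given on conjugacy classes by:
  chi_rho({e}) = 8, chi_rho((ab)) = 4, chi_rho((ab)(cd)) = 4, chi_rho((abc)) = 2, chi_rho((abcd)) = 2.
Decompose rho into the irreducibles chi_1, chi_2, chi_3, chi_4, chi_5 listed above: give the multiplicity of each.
Multiplicities: chi_1: 3, chi_2: 0, chi_3: 1, chi_4: 1, chi_5: 0.

Working: Use <chi_rho, chi> = (1/|G|) sum_C |C| * chi_rho(C) * conj(chi(C)) with |G| = 24 for each irreducible chi in the table:
  <chi_rho, chi_1> = (1/24)[1*(8)*conj(1) + 6*(4)*conj(1) + 3*(4)*conj(1) + 8*(2)*conj(1) + 6*(2)*conj(1)]
      = (1/24)[(8) + (24) + (12) + (16) + (12)] = 72/24 = 3
  <chi_rho, chi_2> = (1/24)[1*(8)*conj(1) + 6*(4)*conj(-1) + 3*(4)*conj(1) + 8*(2)*conj(1) + 6*(2)*conj(-1)]
      = (1/24)[(8) + (-24) + (12) + (16) + (-12)] = 0/24 = 0
  <chi_rho, chi_3> = (1/24)[1*(8)*conj(2) + 6*(4)*conj(0) + 3*(4)*conj(2) + 8*(2)*conj(-1) + 6*(2)*conj(0)]
      = (1/24)[(16) + (0) + (24) + (-16) + (0)] = 24/24 = 1
  <chi_rho, chi_4> = (1/24)[1*(8)*conj(3) + 6*(4)*conj(1) + 3*(4)*conj(-1) + 8*(2)*conj(0) + 6*(2)*conj(-1)]
      = (1/24)[(24) + (24) + (-12) + (0) + (-12)] = 24/24 = 1
  <chi_rho, chi_5> = (1/24)[1*(8)*conj(3) + 6*(4)*conj(-1) + 3*(4)*conj(-1) + 8*(2)*conj(0) + 6*(2)*conj(1)]
      = (1/24)[(24) + (-24) + (-12) + (0) + (12)] = 0/24 = 0
Dimension check: dim(rho) = sum (mult * dim) = 3*1 + 0*1 + 1*2 + 1*3 + 0*3 = 8 = chi_rho(e) = 8.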